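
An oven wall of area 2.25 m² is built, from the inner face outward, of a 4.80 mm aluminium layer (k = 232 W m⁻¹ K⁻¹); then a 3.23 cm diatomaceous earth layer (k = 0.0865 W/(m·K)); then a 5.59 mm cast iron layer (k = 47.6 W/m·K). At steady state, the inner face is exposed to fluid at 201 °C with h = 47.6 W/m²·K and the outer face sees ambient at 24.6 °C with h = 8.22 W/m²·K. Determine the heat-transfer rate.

Treat each layer as a resistance in series:
  R_conv,in = 1/(hA) = 1/(47.6·2.25) = 0.009337 K/W
  R_aluminium = L/(kA) = 0.00480/(232·2.25) = 9.195×10^-6 K/W
  R_diatomaceous earth = L/(kA) = 0.0323/(0.0865·2.25) = 0.1660 K/W
  R_cast iron = L/(kA) = 0.00559/(47.6·2.25) = 5.219×10^-5 K/W
  R_conv,out = 1/(hA) = 1/(8.22·2.25) = 0.05407 K/W
ΣR = 0.009337 + 9.195×10^-6 + 0.1660 + 5.219×10^-5 + 0.05407 = 0.2295 K/W
Q = ΔT/ΣR = (201 °C − 24.6 °C)/0.2295 = 769 W

Q = 769 W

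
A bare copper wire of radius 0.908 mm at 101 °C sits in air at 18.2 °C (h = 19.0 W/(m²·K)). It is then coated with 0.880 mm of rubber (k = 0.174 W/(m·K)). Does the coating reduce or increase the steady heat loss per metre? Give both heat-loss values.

Critical radius for a cylinder: r_cr = k/h = 0.00916 m = 0.916 cm.
Outer radius after coating: r₂ = 9.08×10^-4 + 8.80×10^-4 = 0.001788 m.
Since r₁ < r_cr and r₂ ≤ r_cr, the coating moves toward the maximum at r_cr — heat loss rises.
Bare: R = 1/(2πr₁h) = 9.225 m·K/W; Q = 82.8/9.225 = 8.98 W/m.
Coated: R = R_cond + R_conv = 5.305 m·K/W; Q = 82.8/5.305 = 15.6 W/m.

increases: 8.98 → 15.6 W/m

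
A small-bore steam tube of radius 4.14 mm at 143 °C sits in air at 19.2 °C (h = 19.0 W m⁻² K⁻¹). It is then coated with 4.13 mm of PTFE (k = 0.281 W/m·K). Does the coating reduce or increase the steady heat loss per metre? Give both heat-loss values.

increases: 61.2 → 88.1 W/m

Critical radius for a cylinder: r_cr = k/h = 0.0148 m = 1.48 cm.
Outer radius after coating: r₂ = 0.00414 + 0.00413 = 0.00827 m.
Since r₁ < r_cr and r₂ ≤ r_cr, the coating moves toward the maximum at r_cr — heat loss rises.
Bare: R = 1/(2πr₁h) = 2.023 m·K/W; Q = 123.8/2.023 = 61.2 W/m.
Coated: R = R_cond + R_conv = 1.405 m·K/W; Q = 123.8/1.405 = 88.1 W/m.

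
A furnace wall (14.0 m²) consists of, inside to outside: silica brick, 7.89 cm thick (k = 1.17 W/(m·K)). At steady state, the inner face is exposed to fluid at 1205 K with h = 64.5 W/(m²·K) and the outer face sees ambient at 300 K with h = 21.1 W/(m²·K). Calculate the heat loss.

Treat each layer as a resistance in series:
  R_conv,in = 1/(hA) = 1/(64.5·14.0) = 0.001107 K/W
  R_silica brick = L/(kA) = 0.0789/(1.17·14.0) = 0.004817 K/W
  R_conv,out = 1/(hA) = 1/(21.1·14.0) = 0.003385 K/W
ΣR = 0.001107 + 0.004817 + 0.003385 = 0.009309 K/W
Q = ΔT/ΣR = (1205 K − 300 K)/0.009309 = 97200 W

Q = 97200 W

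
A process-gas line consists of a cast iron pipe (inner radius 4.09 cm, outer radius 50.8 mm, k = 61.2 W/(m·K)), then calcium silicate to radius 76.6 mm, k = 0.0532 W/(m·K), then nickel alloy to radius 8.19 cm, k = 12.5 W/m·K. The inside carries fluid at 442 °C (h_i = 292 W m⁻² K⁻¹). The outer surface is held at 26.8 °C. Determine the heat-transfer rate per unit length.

Q' = 334 W/m

Series thermal resistances, inner to outer:
  R'_conv,in = 1/(2πr h) = 1/(2π·0.0409·292) = 0.01333 m·K/W
  R'_cast iron = ln(0.0508/0.0409)/(2πk) = 0.2168/(2π·61.2) = 5.637×10^-4 m·K/W
  R'_calcium silicate = ln(0.0766/0.0508)/(2πk) = 0.4107/(2π·0.0532) = 1.229 m·K/W
  R'_nickel alloy = ln(0.0819/0.0766)/(2πk) = 0.06690/(2π·12.5) = 8.518×10^-4 m·K/W
ΣR = 0.01333 + 5.637×10^-4 + 1.229 + 8.518×10^-4 = 1.244 m·K/W
Q' = ΔT/ΣR = (442 °C − 26.8 °C)/1.244 = 334 W/m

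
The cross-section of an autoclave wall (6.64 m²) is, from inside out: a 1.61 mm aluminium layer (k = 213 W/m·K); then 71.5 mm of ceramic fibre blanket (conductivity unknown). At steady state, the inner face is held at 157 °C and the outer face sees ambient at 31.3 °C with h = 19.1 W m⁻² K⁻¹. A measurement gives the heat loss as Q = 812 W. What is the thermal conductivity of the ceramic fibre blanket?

ΣR = ΔT/Q = |157 − 31.3|/812 = 0.1548 K/W
Known resistances:
  R_aluminium = L/(kA) = 0.00161/(213·6.64) = 1.138×10^-6 K/W
  R_conv,out = 1/(hA) = 1/(19.1·6.64) = 0.007885 K/W
R_ceramic fibre blanket = ΣR − ΣR_known = 0.1548 − 0.007886 = 0.1469 K/W
L/(kA) = 0.1469 ⇒ k = 0.0715/(0.1469·6.64) = 0.0733 W/m·K

k = 0.0733 W/m·K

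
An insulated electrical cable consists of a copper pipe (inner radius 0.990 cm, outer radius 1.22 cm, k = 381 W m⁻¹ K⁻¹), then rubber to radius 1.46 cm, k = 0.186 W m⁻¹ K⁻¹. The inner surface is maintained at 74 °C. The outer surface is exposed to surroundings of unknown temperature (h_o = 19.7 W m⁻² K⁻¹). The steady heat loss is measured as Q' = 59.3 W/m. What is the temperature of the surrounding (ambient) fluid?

Sum the resistances:
  R'_copper = ln(0.0122/0.00990)/(2πk) = 0.2089/(2π·381) = 8.726×10^-5 m·K/W
  R'_rubber = ln(0.0146/0.0122)/(2πk) = 0.1796/(2π·0.186) = 0.1537 m·K/W
  R'_conv,out = 1/(2πr h) = 1/(2π·0.0146·19.7) = 0.5534 m·K/W
ΣR = 0.7071 m·K/W
ΔT = Q'·ΣR = 59.3 × 0.7071 = 41.93 K
Heat flows outward, so T_out = T_in − ΔT = 74 − 41.93 = 32.1 °C

T_out = 32.1 °C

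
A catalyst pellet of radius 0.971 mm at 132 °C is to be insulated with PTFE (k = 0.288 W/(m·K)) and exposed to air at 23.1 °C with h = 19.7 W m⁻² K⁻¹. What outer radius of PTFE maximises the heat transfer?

r_cr = 2.92 cm

For a sphere, r_cr = 2k_ins/h = 2·0.288/19.7 = 0.0292 m = 2.92 cm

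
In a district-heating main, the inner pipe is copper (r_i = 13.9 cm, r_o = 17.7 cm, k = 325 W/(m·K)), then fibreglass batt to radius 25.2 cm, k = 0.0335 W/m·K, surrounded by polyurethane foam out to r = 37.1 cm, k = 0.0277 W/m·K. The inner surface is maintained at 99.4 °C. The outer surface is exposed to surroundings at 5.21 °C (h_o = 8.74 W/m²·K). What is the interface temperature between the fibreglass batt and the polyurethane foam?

T = 59.4 °C

Series thermal resistances, inner to outer:
  R'_copper = ln(0.177/0.139)/(2πk) = 0.2417/(2π·325) = 1.184×10^-4 m·K/W
  R'_fibreglass batt = ln(0.252/0.177)/(2πk) = 0.3533/(2π·0.0335) = 1.678 m·K/W
  R'_polyurethane foam = ln(0.371/0.252)/(2πk) = 0.3868/(2π·0.0277) = 2.222 m·K/W
  R'_conv,out = 1/(2πr h) = 1/(2π·0.371·8.74) = 0.04908 m·K/W
ΣR = 1.184×10^-4 + 1.678 + 2.222 + 0.04908 = 3.949 m·K/W
Q' = ΔT/ΣR = (99.4 °C − 5.21 °C)/3.949 = 23.85 W/m
From the inner boundary to the fibreglass batt/polyurethane foam interface, ΣR_partial = 1.678 m·K/W.
T_interface = T_in − Q'·ΣR_partial = 99.4 °C − (23.85)(1.678) = 59.4 °C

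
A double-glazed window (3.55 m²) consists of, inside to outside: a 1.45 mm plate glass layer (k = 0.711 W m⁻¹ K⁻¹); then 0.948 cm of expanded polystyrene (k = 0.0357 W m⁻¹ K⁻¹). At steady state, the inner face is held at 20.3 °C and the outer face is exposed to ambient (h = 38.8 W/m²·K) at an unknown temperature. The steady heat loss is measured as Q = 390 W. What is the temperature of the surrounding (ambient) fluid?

T_out = -11.9 °C

Sum the resistances:
  R_plate glass = L/(kA) = 0.00145/(0.711·3.55) = 5.745×10^-4 K/W
  R_expanded polystyrene = L/(kA) = 0.00948/(0.0357·3.55) = 0.07480 K/W
  R_conv,out = 1/(hA) = 1/(38.8·3.55) = 0.007260 K/W
ΣR = 0.08264 K/W
ΔT = Q·ΣR = 390 × 0.08264 = 32.23 K
Heat flows outward, so T_out = T_in − ΔT = 20.3 − 32.23 = -11.9 °C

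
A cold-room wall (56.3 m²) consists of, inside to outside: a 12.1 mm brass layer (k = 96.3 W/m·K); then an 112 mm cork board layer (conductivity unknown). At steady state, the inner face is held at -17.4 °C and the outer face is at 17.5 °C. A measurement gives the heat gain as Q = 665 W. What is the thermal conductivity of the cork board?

k = 0.0379 W/m·K

ΣR = ΔT/Q = |-17.4 − 17.5|/665 = 0.05248 K/W
Known resistances:
  R_brass = L/(kA) = 0.0121/(96.3·56.3) = 2.232×10^-6 K/W
R_cork board = ΣR − ΣR_known = 0.05248 − 2.232×10^-6 = 0.05248 K/W
L/(kA) = 0.05248 ⇒ k = 0.112/(0.05248·56.3) = 0.0379 W/m·K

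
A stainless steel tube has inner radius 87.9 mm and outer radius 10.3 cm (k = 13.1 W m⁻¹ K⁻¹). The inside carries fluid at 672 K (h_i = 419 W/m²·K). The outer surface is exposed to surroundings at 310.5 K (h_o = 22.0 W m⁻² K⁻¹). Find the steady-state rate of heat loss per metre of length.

Q' = 4730 W/m

Series thermal resistances, inner to outer:
  R'_conv,in = 1/(2πr h) = 1/(2π·0.0879·419) = 0.004321 m·K/W
  R'_stainless steel = ln(0.103/0.0879)/(2πk) = 0.1585/(2π·13.1) = 0.001926 m·K/W
  R'_conv,out = 1/(2πr h) = 1/(2π·0.103·22.0) = 0.07024 m·K/W
ΣR = 0.004321 + 0.001926 + 0.07024 = 0.07649 m·K/W
Q' = ΔT/ΣR = (672 K − 310.5 K)/0.07649 = 4730 W/m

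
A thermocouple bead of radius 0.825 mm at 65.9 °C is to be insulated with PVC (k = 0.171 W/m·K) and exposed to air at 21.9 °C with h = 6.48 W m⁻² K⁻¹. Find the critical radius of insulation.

For a sphere, r_cr = 2k_ins/h = 2·0.171/6.48 = 0.0528 m = 5.28 cm

r_cr = 5.28 cm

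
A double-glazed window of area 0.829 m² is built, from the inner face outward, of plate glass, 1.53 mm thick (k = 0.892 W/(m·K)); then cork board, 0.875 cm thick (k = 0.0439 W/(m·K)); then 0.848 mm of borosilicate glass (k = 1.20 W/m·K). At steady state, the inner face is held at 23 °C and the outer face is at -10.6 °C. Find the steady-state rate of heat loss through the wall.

Treat each layer as a resistance in series:
  R_plate glass = L/(kA) = 0.00153/(0.892·0.829) = 0.002069 K/W
  R_cork board = L/(kA) = 0.00875/(0.0439·0.829) = 0.2404 K/W
  R_borosilicate glass = L/(kA) = 8.48×10^-4/(1.20·0.829) = 8.524×10^-4 K/W
ΣR = 0.002069 + 0.2404 + 8.524×10^-4 = 0.2433 K/W
Q = ΔT/ΣR = (23 °C − -10.6 °C)/0.2433 = 138 W

Q = 138 W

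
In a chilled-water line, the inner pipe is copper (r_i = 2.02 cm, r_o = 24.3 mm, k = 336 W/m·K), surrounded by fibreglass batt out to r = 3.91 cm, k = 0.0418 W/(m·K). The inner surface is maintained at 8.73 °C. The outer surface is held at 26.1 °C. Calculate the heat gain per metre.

Treat each layer as a resistance in series:
  R'_copper = ln(0.0243/0.0202)/(2πk) = 0.1848/(2π·336) = 8.753×10^-5 m·K/W
  R'_fibreglass batt = ln(0.0391/0.0243)/(2πk) = 0.4756/(2π·0.0418) = 1.811 m·K/W
ΣR = 8.753×10^-5 + 1.811 = 1.811 m·K/W
Q' = ΔT/ΣR = (8.73 °C − 26.1 °C)/1.811 = -9.59 W/m
(Negative Q' ⇒ heat flows inward; heat gain = 9.59 W/m.)

Q' = 9.59 W/m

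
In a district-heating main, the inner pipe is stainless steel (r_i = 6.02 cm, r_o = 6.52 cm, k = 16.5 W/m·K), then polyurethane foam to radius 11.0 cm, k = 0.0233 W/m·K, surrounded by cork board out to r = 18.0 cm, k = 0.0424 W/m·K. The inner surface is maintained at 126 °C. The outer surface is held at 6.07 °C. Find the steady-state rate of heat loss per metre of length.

Treat each layer as a resistance in series:
  R'_stainless steel = ln(0.0652/0.0602)/(2πk) = 0.07979/(2π·16.5) = 7.696×10^-4 m·K/W
  R'_polyurethane foam = ln(0.110/0.0652)/(2πk) = 0.5230/(2π·0.0233) = 3.573 m·K/W
  R'_cork board = ln(0.180/0.110)/(2πk) = 0.4925/(2π·0.0424) = 1.849 m·K/W
ΣR = 7.696×10^-4 + 3.573 + 1.849 = 5.423 m·K/W
Q' = ΔT/ΣR = (126 °C − 6.07 °C)/5.423 = 22.1 W/m

Q' = 22.1 W/m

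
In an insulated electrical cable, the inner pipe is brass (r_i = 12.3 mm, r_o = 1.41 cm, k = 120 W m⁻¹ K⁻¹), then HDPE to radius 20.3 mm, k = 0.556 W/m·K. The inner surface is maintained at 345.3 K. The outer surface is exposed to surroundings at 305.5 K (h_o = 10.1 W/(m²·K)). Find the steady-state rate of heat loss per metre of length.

Series thermal resistances, inner to outer:
  R'_brass = ln(0.0141/0.0123)/(2πk) = 0.1366/(2π·120) = 1.811×10^-4 m·K/W
  R'_HDPE = ln(0.0203/0.0141)/(2πk) = 0.3644/(2π·0.556) = 0.1043 m·K/W
  R'_conv,out = 1/(2πr h) = 1/(2π·0.0203·10.1) = 0.7763 m·K/W
ΣR = 1.811×10^-4 + 0.1043 + 0.7763 = 0.8808 m·K/W
Q' = ΔT/ΣR = (345.3 K − 305.5 K)/0.8808 = 45.2 W/m

Q' = 45.2 W/m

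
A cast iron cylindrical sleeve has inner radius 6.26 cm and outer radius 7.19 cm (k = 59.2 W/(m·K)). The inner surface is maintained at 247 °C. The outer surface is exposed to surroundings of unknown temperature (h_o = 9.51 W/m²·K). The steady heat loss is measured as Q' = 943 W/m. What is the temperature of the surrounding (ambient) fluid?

T_out = 27.2 °C

Series resistances:
  R'_cast iron = ln(0.0719/0.0626)/(2πk) = 0.1385/(2π·59.2) = 3.724×10^-4 m·K/W
  R'_conv,out = 1/(2πr h) = 1/(2π·0.0719·9.51) = 0.2328 m·K/W
ΣR = 0.2331 m·K/W
ΔT = Q'·ΣR = 943 × 0.2331 = 219.8 K
Heat flows outward, so T_out = T_in − ΔT = 247 − 219.8 = 27.2 °C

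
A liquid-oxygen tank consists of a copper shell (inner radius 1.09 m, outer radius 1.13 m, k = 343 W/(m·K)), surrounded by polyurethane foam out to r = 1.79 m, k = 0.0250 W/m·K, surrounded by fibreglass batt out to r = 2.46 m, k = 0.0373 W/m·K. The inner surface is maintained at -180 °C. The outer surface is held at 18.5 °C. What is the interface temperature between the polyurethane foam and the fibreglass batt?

T = -28.8 °C

Resistance network (inner→outer):
  R_copper = (1/1.09 − 1/1.13)/(4πk) = 0.03248/(4π·343) = 7.534×10^-6 K/W
  R_polyurethane foam = (1/1.13 − 1/1.79)/(4πk) = 0.3263/(4π·0.0250) = 1.039 K/W
  R_fibreglass batt = (1/1.79 − 1/2.46)/(4πk) = 0.1522/(4π·0.0373) = 0.3246 K/W
ΣR = 7.534×10^-6 + 1.039 + 0.3246 = 1.364 K/W
Q = ΔT/ΣR = (-180 °C − 18.5 °C)/1.364 = -145.5 W
From the inner boundary to the polyurethane foam/fibreglass batt interface, ΣR_partial = 1.039 K/W.
T_interface = T_in − Q·ΣR_partial = -180 °C − (-145.5)(1.039) = -28.8 °C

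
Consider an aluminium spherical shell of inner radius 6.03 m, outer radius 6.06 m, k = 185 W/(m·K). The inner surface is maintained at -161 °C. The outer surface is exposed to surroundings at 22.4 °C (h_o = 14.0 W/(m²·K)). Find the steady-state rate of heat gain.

Treat each layer as a resistance in series:
  R_aluminium = (1/6.03 − 1/6.06)/(4πk) = 8.210×10^-4/(4π·185) = 3.531×10^-7 K/W
  R_conv,out = 1/(4πr²h) = 1/(4π·6.06²·14.0) = 1.548×10^-4 K/W
ΣR = 3.531×10^-7 + 1.548×10^-4 = 1.552×10^-4 K/W
Q = ΔT/ΣR = (-161 °C − 22.4 °C)/1.552×10^-4 = -1.18×10^6 W
(Negative Q ⇒ heat flows inward; heat gain = 1.18×10^6 W.)

Q = 1.18×10^6 W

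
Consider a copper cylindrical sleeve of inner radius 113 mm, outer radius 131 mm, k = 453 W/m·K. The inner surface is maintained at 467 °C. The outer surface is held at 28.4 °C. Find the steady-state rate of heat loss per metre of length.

Q' = 8.45×10^6 W/m

Q' = 2πk·ΔT/ln(r₂/r₁) = 2π × 453 × 438.6 / ln(0.131/0.113) = 8.45×10^6 W/m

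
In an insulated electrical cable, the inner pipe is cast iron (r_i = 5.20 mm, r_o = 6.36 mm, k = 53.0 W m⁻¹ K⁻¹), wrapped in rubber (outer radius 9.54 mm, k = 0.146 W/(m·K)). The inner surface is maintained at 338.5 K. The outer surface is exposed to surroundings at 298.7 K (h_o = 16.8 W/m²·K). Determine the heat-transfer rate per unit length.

Series thermal resistances, inner to outer:
  R'_cast iron = ln(0.00636/0.00520)/(2πk) = 0.2014/(2π·53.0) = 6.047×10^-4 m·K/W
  R'_rubber = ln(0.00954/0.00636)/(2πk) = 0.4055/(2π·0.146) = 0.4420 m·K/W
  R'_conv,out = 1/(2πr h) = 1/(2π·0.00954·16.8) = 0.9930 m·K/W
ΣR = 6.047×10^-4 + 0.4420 + 0.9930 = 1.436 m·K/W
Q' = ΔT/ΣR = (338.5 K − 298.7 K)/1.436 = 27.7 W/m

Q' = 27.7 W/m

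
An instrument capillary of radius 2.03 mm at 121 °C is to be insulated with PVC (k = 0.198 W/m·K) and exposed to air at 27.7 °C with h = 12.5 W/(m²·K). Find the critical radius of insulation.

r_cr = 1.58 cm

For a cylinder, r_cr = k_ins/h = 0.198/12.5 = 0.0158 m = 1.58 cm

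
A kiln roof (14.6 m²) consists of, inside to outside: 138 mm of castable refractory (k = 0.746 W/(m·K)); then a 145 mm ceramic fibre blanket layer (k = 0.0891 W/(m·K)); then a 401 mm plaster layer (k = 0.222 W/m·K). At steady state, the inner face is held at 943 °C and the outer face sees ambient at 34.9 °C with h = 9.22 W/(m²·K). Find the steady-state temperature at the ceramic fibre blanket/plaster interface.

T = 501 °C

Series thermal resistances, inner to outer:
  R_castable refractory = L/(kA) = 0.138/(0.746·14.6) = 0.01267 K/W
  R_ceramic fibre blanket = L/(kA) = 0.145/(0.0891·14.6) = 0.1115 K/W
  R_plaster = L/(kA) = 0.401/(0.222·14.6) = 0.1237 K/W
  R_conv,out = 1/(hA) = 1/(9.22·14.6) = 0.007429 K/W
ΣR = 0.01267 + 0.1115 + 0.1237 + 0.007429 = 0.2553 K/W
Q = ΔT/ΣR = (943 °C − 34.9 °C)/0.2553 = 3557 W
From the inner boundary to the ceramic fibre blanket/plaster interface, ΣR_partial = 0.1242 K/W.
T_interface = T_in − Q·ΣR_partial = 943 °C − (3557)(0.1242) = 501 °C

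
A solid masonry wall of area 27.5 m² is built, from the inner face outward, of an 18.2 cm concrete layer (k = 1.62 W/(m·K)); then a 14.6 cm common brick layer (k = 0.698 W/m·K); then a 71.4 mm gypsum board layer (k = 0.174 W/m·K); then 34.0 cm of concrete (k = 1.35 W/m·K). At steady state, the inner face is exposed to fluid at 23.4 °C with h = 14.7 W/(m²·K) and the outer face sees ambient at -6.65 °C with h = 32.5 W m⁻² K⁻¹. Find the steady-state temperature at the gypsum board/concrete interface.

Resistance network (inner→outer):
  R_conv,in = 1/(hA) = 1/(14.7·27.5) = 0.002474 K/W
  R_concrete = L/(kA) = 0.182/(1.62·27.5) = 0.004085 K/W
  R_common brick = L/(kA) = 0.146/(0.698·27.5) = 0.007606 K/W
  R_gypsum board = L/(kA) = 0.0714/(0.174·27.5) = 0.01492 K/W
  R_concrete = L/(kA) = 0.340/(1.35·27.5) = 0.009158 K/W
  R_conv,out = 1/(hA) = 1/(32.5·27.5) = 0.001119 K/W
ΣR = 0.002474 + 0.004085 + 0.007606 + 0.01492 + 0.009158 + 0.001119 = 0.03936 K/W
Q = ΔT/ΣR = (23.4 °C − -6.65 °C)/0.03936 = 763.5 W
From the inner boundary to the gypsum board/concrete interface, ΣR_partial = 0.02908 K/W.
T_interface = T_in − Q·ΣR_partial = 23.4 °C − (763.5)(0.02908) = 1.20 °C

T = 1.20 °C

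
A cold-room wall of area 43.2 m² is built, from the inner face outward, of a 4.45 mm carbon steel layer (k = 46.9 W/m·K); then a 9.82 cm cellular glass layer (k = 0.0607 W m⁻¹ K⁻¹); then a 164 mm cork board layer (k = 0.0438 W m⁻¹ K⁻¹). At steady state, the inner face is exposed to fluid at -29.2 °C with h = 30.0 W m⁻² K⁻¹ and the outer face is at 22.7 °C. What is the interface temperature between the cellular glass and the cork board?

T = -13.3 °C

Resistance network (inner→outer):
  R_conv,in = 1/(hA) = 1/(30.0·43.2) = 7.716×10^-4 K/W
  R_carbon steel = L/(kA) = 0.00445/(46.9·43.2) = 2.196×10^-6 K/W
  R_cellular glass = L/(kA) = 0.0982/(0.0607·43.2) = 0.03745 K/W
  R_cork board = L/(kA) = 0.164/(0.0438·43.2) = 0.08667 K/W
ΣR = 7.716×10^-4 + 2.196×10^-6 + 0.03745 + 0.08667 = 0.1249 K/W
Q = ΔT/ΣR = (-29.2 °C − 22.7 °C)/0.1249 = -415.5 W
From the inner boundary to the cellular glass/cork board interface, ΣR_partial = 0.03822 K/W.
T_interface = T_in − Q·ΣR_partial = -29.2 °C − (-415.5)(0.03822) = -13.3 °C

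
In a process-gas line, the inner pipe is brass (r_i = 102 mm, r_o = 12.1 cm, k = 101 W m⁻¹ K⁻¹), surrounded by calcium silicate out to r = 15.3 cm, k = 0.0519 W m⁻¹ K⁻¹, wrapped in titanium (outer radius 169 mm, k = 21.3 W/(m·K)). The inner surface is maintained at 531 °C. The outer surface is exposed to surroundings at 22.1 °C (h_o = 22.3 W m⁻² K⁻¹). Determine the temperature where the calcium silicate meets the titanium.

T = 50.8 °C

Resistance network (inner→outer):
  R'_brass = ln(0.121/0.102)/(2πk) = 0.1708/(2π·101) = 2.692×10^-4 m·K/W
  R'_calcium silicate = ln(0.153/0.121)/(2πk) = 0.2346/(2π·0.0519) = 0.7196 m·K/W
  R'_titanium = ln(0.169/0.153)/(2πk) = 0.09946/(2π·21.3) = 7.432×10^-4 m·K/W
  R'_conv,out = 1/(2πr h) = 1/(2π·0.169·22.3) = 0.04223 m·K/W
ΣR = 2.692×10^-4 + 0.7196 + 7.432×10^-4 + 0.04223 = 0.7628 m·K/W
Q' = ΔT/ΣR = (531 °C − 22.1 °C)/0.7628 = 667.1 W/m
From the inner boundary to the calcium silicate/titanium interface, ΣR_partial = 0.7199 m·K/W.
T_interface = T_in − Q'·ΣR_partial = 531 °C − (667.1)(0.7199) = 50.8 °C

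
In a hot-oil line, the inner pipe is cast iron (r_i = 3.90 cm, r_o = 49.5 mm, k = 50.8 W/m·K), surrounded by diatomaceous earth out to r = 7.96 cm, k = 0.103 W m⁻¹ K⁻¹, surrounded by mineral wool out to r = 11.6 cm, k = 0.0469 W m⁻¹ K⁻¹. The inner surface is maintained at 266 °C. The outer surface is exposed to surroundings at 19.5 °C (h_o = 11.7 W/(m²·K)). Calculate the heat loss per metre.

Q' = 116 W/m

Series thermal resistances, inner to outer:
  R'_cast iron = ln(0.0495/0.0390)/(2πk) = 0.2384/(2π·50.8) = 7.469×10^-4 m·K/W
  R'_diatomaceous earth = ln(0.0796/0.0495)/(2πk) = 0.4750/(2π·0.103) = 0.7340 m·K/W
  R'_mineral wool = ln(0.116/0.0796)/(2πk) = 0.3766/(2π·0.0469) = 1.278 m·K/W
  R'_conv,out = 1/(2πr h) = 1/(2π·0.116·11.7) = 0.1173 m·K/W
ΣR = 7.469×10^-4 + 0.7340 + 1.278 + 0.1173 = 2.130 m·K/W
Q' = ΔT/ΣR = (266 °C − 19.5 °C)/2.130 = 116 W/m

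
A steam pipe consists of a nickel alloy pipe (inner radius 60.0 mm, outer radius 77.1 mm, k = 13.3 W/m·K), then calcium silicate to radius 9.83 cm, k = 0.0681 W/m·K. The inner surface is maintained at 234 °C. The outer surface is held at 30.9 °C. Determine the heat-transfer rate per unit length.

Q' = 356 W/m

Treat each layer as a resistance in series:
  R'_nickel alloy = ln(0.0771/0.0600)/(2πk) = 0.2508/(2π·13.3) = 0.003001 m·K/W
  R'_calcium silicate = ln(0.0983/0.0771)/(2πk) = 0.2429/(2π·0.0681) = 0.5677 m·K/W
ΣR = 0.003001 + 0.5677 = 0.5707 m·K/W
Q' = ΔT/ΣR = (234 °C − 30.9 °C)/0.5707 = 356 W/m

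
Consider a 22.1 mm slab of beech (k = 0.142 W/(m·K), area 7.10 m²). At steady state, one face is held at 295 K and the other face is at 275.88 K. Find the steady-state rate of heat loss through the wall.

Q = kA·ΔT/L = 0.142 × 7.10 × |295 K − 275.88 K| / 0.0221 = 872 W

Q = 872 W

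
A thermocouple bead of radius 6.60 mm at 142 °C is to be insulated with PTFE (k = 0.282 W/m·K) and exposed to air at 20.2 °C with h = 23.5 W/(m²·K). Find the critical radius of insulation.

For a sphere, r_cr = 2k_ins/h = 2·0.282/23.5 = 0.0240 m = 2.40 cm

r_cr = 2.40 cm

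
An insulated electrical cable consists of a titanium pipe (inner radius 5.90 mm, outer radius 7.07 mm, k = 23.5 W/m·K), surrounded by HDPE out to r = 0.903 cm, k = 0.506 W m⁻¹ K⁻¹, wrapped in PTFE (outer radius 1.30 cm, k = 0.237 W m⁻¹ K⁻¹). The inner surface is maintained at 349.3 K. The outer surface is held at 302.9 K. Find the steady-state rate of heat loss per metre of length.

Q' = 144 W/m

Series thermal resistances, inner to outer:
  R'_titanium = ln(0.00707/0.00590)/(2πk) = 0.1809/(2π·23.5) = 0.001225 m·K/W
  R'_HDPE = ln(0.00903/0.00707)/(2πk) = 0.2447/(2π·0.506) = 0.07696 m·K/W
  R'_PTFE = ln(0.0130/0.00903)/(2πk) = 0.3644/(2π·0.237) = 0.2447 m·K/W
ΣR = 0.001225 + 0.07696 + 0.2447 = 0.3229 m·K/W
Q' = ΔT/ΣR = (349.3 K − 302.9 K)/0.3229 = 144 W/m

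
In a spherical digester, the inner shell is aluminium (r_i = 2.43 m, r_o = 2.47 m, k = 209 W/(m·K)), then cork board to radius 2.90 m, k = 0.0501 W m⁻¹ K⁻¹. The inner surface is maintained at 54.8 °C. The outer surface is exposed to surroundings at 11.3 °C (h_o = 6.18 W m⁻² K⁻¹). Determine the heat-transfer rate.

Resistance network (inner→outer):
  R_aluminium = (1/2.43 − 1/2.47)/(4πk) = 0.006664/(4π·209) = 2.537×10^-6 K/W
  R_cork board = (1/2.47 − 1/2.90)/(4πk) = 0.06003/(4π·0.0501) = 0.09535 K/W
  R_conv,out = 1/(4πr²h) = 1/(4π·2.90²·6.18) = 0.001531 K/W
ΣR = 2.537×10^-6 + 0.09535 + 0.001531 = 0.09688 K/W
Q = ΔT/ΣR = (54.8 °C − 11.3 °C)/0.09688 = 449 W

Q = 449 W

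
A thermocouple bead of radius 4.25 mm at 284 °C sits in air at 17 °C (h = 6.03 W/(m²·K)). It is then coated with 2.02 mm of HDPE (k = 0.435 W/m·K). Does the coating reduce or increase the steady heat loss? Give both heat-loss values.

increases: 0.365 → 0.764 W

Critical radius for a sphere: r_cr = 2k/h = 0.144 m = 14.4 cm.
Outer radius after coating: r₂ = 0.00425 + 0.00202 = 0.00627 m.
Since r₁ < r_cr and r₂ ≤ r_cr, the coating moves toward the maximum at r_cr — heat loss rises.
Bare: R = 1/(4πr₁²h) = 730.6 K/W; Q = 267/730.6 = 0.365 W.
Coated: R = R_cond + R_conv = 349.6 K/W; Q = 267/349.6 = 0.764 W.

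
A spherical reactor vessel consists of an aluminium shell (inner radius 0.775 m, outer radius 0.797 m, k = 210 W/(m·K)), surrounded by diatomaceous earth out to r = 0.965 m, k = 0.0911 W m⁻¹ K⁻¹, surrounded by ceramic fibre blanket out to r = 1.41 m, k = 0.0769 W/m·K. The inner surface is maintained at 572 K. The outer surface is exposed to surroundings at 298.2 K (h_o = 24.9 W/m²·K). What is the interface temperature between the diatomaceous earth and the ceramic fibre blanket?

T = 474 K

Treat each layer as a resistance in series:
  R_aluminium = (1/0.775 − 1/0.797)/(4πk) = 0.03562/(4π·210) = 1.350×10^-5 K/W
  R_diatomaceous earth = (1/0.797 − 1/0.965)/(4πk) = 0.2184/(4π·0.0911) = 0.1908 K/W
  R_ceramic fibre blanket = (1/0.965 − 1/1.41)/(4πk) = 0.3270/(4π·0.0769) = 0.3384 K/W
  R_conv,out = 1/(4πr²h) = 1/(4π·1.41²·24.9) = 0.001608 K/W
ΣR = 1.350×10^-5 + 0.1908 + 0.3384 + 0.001608 = 0.5308 K/W
Q = ΔT/ΣR = (572 K − 298.2 K)/0.5308 = 515.8 W
From the inner boundary to the diatomaceous earth/ceramic fibre blanket interface, ΣR_partial = 0.1908 K/W.
T_interface = T_in − Q·ΣR_partial = 572 K − (515.8)(0.1908) = 474 K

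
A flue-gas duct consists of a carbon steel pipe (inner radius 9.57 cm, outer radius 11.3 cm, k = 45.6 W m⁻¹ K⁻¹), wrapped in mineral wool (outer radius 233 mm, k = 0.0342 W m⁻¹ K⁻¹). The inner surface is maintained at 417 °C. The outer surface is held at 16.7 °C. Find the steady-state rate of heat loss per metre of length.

Q' = 119 W/m

Resistance network (inner→outer):
  R'_carbon steel = ln(0.113/0.0957)/(2πk) = 0.1662/(2π·45.6) = 5.800×10^-4 m·K/W
  R'_mineral wool = ln(0.233/0.113)/(2πk) = 0.7237/(2π·0.0342) = 3.368 m·K/W
ΣR = 5.800×10^-4 + 3.368 = 3.369 m·K/W
Q' = ΔT/ΣR = (417 °C − 16.7 °C)/3.369 = 119 W/m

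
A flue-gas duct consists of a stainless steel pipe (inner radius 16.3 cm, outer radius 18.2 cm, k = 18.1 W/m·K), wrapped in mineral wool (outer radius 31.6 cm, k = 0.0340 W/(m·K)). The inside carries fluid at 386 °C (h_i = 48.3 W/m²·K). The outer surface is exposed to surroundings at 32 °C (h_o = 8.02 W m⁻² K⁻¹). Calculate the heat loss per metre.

Q' = 133 W/m

Series thermal resistances, inner to outer:
  R'_conv,in = 1/(2πr h) = 1/(2π·0.163·48.3) = 0.02022 m·K/W
  R'_stainless steel = ln(0.182/0.163)/(2πk) = 0.1103/(2π·18.1) = 9.695×10^-4 m·K/W
  R'_mineral wool = ln(0.316/0.182)/(2πk) = 0.5517/(2π·0.0340) = 2.583 m·K/W
  R'_conv,out = 1/(2πr h) = 1/(2π·0.316·8.02) = 0.06280 m·K/W
ΣR = 0.02022 + 9.695×10^-4 + 2.583 + 0.06280 = 2.667 m·K/W
Q' = ΔT/ΣR = (386 °C − 32 °C)/2.667 = 133 W/m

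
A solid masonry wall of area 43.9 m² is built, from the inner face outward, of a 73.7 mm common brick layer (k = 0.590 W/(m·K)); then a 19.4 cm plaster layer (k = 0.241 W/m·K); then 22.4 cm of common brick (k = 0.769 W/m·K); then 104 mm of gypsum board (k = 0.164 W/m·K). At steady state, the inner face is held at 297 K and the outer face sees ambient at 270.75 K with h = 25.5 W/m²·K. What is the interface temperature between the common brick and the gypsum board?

Treat each layer as a resistance in series:
  R_common brick = L/(kA) = 0.0737/(0.590·43.9) = 0.002845 K/W
  R_plaster = L/(kA) = 0.194/(0.241·43.9) = 0.01834 K/W
  R_common brick = L/(kA) = 0.224/(0.769·43.9) = 0.006635 K/W
  R_gypsum board = L/(kA) = 0.104/(0.164·43.9) = 0.01445 K/W
  R_conv,out = 1/(hA) = 1/(25.5·43.9) = 8.933×10^-4 K/W
ΣR = 0.002845 + 0.01834 + 0.006635 + 0.01445 + 8.933×10^-4 = 0.04316 K/W
Q = ΔT/ΣR = (297 K − 270.75 K)/0.04316 = 608.2 W
From the inner boundary to the common brick/gypsum board interface, ΣR_partial = 0.02782 K/W.
T_interface = T_in − Q·ΣR_partial = 297 K − (608.2)(0.02782) = 280.08 K

T = 280.08 K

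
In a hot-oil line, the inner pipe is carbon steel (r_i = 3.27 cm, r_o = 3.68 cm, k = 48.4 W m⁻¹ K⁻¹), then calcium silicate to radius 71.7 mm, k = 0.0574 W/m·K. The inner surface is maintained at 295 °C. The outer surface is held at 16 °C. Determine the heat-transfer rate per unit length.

Series thermal resistances, inner to outer:
  R'_carbon steel = ln(0.0368/0.0327)/(2πk) = 0.1181/(2π·48.4) = 3.884×10^-4 m·K/W
  R'_calcium silicate = ln(0.0717/0.0368)/(2πk) = 0.6670/(2π·0.0574) = 1.849 m·K/W
ΣR = 3.884×10^-4 + 1.849 = 1.849 m·K/W
Q' = ΔT/ΣR = (295 °C − 16 °C)/1.849 = 151 W/m

Q' = 151 W/m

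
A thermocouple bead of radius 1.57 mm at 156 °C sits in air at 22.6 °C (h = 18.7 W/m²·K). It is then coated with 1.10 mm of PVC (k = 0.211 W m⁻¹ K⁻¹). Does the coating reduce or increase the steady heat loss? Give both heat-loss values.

increases: 0.0773 → 0.192 W

Critical radius for a sphere: r_cr = 2k/h = 0.0226 m = 2.26 cm.
Outer radius after coating: r₂ = 0.00157 + 0.00110 = 0.00267 m.
Since r₁ < r_cr and r₂ ≤ r_cr, the coating moves toward the maximum at r_cr — heat loss rises.
Bare: R = 1/(4πr₁²h) = 1726 K/W; Q = 133.4/1726 = 0.0773 W.
Coated: R = R_cond + R_conv = 695.9 K/W; Q = 133.4/695.9 = 0.192 W.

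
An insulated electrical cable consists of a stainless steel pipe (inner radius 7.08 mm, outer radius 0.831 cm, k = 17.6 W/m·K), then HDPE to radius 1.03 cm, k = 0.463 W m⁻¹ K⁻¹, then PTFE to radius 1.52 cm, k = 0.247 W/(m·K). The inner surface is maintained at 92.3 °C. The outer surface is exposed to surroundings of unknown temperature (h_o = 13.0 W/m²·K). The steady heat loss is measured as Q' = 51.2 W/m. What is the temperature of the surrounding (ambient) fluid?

T_out = 34.4 °C

Series resistances:
  R'_stainless steel = ln(0.00831/0.00708)/(2πk) = 0.1602/(2π·17.6) = 0.001449 m·K/W
  R'_HDPE = ln(0.0103/0.00831)/(2πk) = 0.2147/(2π·0.463) = 0.07380 m·K/W
  R'_PTFE = ln(0.0152/0.0103)/(2πk) = 0.3892/(2π·0.247) = 0.2508 m·K/W
  R'_conv,out = 1/(2πr h) = 1/(2π·0.0152·13.0) = 0.8054 m·K/W
ΣR = 1.131 m·K/W
ΔT = Q'·ΣR = 51.2 × 1.131 = 57.91 K
Heat flows outward, so T_out = T_in − ΔT = 92.3 − 57.91 = 34.4 °C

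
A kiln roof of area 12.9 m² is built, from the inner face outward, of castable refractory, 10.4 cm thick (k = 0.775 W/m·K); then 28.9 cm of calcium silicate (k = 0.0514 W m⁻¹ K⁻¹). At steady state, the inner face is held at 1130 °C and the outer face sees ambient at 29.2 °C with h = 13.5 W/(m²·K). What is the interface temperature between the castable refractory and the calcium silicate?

Treat each layer as a resistance in series:
  R_castable refractory = L/(kA) = 0.104/(0.775·12.9) = 0.01040 K/W
  R_calcium silicate = L/(kA) = 0.289/(0.0514·12.9) = 0.4359 K/W
  R_conv,out = 1/(hA) = 1/(13.5·12.9) = 0.005742 K/W
ΣR = 0.01040 + 0.4359 + 0.005742 = 0.4520 K/W
Q = ΔT/ΣR = (1130 °C − 29.2 °C)/0.4520 = 2435 W
From the inner boundary to the castable refractory/calcium silicate interface, ΣR_partial = 0.01040 K/W.
T_interface = T_in − Q·ΣR_partial = 1130 °C − (2435)(0.01040) = 1105 °C

T = 1105 °C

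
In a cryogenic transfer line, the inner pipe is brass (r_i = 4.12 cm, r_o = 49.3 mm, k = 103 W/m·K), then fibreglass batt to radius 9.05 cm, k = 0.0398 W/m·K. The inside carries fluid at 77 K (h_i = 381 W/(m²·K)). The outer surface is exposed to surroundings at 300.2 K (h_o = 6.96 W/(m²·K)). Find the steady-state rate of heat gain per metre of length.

Q' = 82.9 W/m

Series thermal resistances, inner to outer:
  R'_conv,in = 1/(2πr h) = 1/(2π·0.0412·381) = 0.01014 m·K/W
  R'_brass = ln(0.0493/0.0412)/(2πk) = 0.1795/(2π·103) = 2.773×10^-4 m·K/W
  R'_fibreglass batt = ln(0.0905/0.0493)/(2πk) = 0.6074/(2π·0.0398) = 2.429 m·K/W
  R'_conv,out = 1/(2πr h) = 1/(2π·0.0905·6.96) = 0.2527 m·K/W
ΣR = 0.01014 + 2.773×10^-4 + 2.429 + 0.2527 = 2.692 m·K/W
Q' = ΔT/ΣR = (77 K − 300.2 K)/2.692 = -82.9 W/m
(Negative Q' ⇒ heat flows inward; heat gain = 82.9 W/m.)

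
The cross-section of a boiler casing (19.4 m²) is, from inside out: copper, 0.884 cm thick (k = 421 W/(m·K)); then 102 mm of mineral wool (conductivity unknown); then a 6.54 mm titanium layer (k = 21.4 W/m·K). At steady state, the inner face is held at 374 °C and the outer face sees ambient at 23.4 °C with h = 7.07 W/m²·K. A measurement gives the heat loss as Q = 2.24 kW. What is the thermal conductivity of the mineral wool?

ΣR = ΔT/Q = |374 − 23.4|/2240 = 0.1565 K/W
Known resistances:
  R_copper = L/(kA) = 0.00884/(421·19.4) = 1.082×10^-6 K/W
  R_titanium = L/(kA) = 0.00654/(21.4·19.4) = 1.575×10^-5 K/W
  R_conv,out = 1/(hA) = 1/(7.07·19.4) = 0.007291 K/W
R_mineral wool = ΣR − ΣR_known = 0.1565 − 0.007308 = 0.1492 K/W
L/(kA) = 0.1492 ⇒ k = 0.102/(0.1492·19.4) = 0.0352 W/m·K

k = 0.0352 W/m·K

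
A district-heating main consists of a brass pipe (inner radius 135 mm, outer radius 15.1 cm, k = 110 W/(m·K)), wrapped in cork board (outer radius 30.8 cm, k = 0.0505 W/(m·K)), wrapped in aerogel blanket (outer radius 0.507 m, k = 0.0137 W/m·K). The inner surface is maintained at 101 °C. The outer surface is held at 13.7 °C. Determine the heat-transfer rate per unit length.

Q' = 10.9 W/m

Resistance network (inner→outer):
  R'_brass = ln(0.151/0.135)/(2πk) = 0.1120/(2π·110) = 1.621×10^-4 m·K/W
  R'_cork board = ln(0.308/0.151)/(2πk) = 0.7128/(2π·0.0505) = 2.247 m·K/W
  R'_aerogel blanket = ln(0.507/0.308)/(2πk) = 0.4984/(2π·0.0137) = 5.790 m·K/W
ΣR = 1.621×10^-4 + 2.247 + 5.790 = 8.037 m·K/W
Q' = ΔT/ΣR = (101 °C − 13.7 °C)/8.037 = 10.9 W/m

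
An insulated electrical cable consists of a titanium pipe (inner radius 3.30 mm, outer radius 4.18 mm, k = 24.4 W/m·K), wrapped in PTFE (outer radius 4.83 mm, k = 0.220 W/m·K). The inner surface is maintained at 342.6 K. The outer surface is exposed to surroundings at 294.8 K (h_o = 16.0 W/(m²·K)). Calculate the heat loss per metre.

Resistance network (inner→outer):
  R'_titanium = ln(0.00418/0.00330)/(2πk) = 0.2364/(2π·24.4) = 0.001542 m·K/W
  R'_PTFE = ln(0.00483/0.00418)/(2πk) = 0.1445/(2π·0.220) = 0.1046 m·K/W
  R'_conv,out = 1/(2πr h) = 1/(2π·0.00483·16.0) = 2.059 m·K/W
ΣR = 0.001542 + 0.1046 + 2.059 = 2.165 m·K/W
Q' = ΔT/ΣR = (342.6 K − 294.8 K)/2.165 = 22.1 W/m

Q' = 22.1 W/m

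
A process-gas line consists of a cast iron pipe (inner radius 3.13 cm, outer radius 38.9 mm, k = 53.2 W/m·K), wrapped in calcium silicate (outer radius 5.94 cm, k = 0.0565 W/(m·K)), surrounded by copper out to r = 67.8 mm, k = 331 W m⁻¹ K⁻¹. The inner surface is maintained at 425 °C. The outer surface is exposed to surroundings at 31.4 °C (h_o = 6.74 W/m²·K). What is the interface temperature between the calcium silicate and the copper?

T = 120 °C

Resistance network (inner→outer):
  R'_cast iron = ln(0.0389/0.0313)/(2πk) = 0.2174/(2π·53.2) = 6.503×10^-4 m·K/W
  R'_calcium silicate = ln(0.0594/0.0389)/(2πk) = 0.4233/(2π·0.0565) = 1.192 m·K/W
  R'_copper = ln(0.0678/0.0594)/(2πk) = 0.1323/(2π·331) = 6.360×10^-5 m·K/W
  R'_conv,out = 1/(2πr h) = 1/(2π·0.0678·6.74) = 0.3483 m·K/W
ΣR = 6.503×10^-4 + 1.192 + 6.360×10^-5 + 0.3483 = 1.541 m·K/W
Q' = ΔT/ΣR = (425 °C − 31.4 °C)/1.541 = 255.4 W/m
From the inner boundary to the calcium silicate/copper interface, ΣR_partial = 1.193 m·K/W.
T_interface = T_in − Q'·ΣR_partial = 425 °C − (255.4)(1.193) = 120 °C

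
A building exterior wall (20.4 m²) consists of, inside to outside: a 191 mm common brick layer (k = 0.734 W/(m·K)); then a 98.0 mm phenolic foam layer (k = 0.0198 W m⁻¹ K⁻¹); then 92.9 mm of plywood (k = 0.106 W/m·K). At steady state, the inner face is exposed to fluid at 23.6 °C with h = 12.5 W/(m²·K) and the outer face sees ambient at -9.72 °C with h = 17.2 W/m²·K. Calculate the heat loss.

Q = 109 W

Series thermal resistances, inner to outer:
  R_conv,in = 1/(hA) = 1/(12.5·20.4) = 0.003922 K/W
  R_common brick = L/(kA) = 0.191/(0.734·20.4) = 0.01276 K/W
  R_phenolic foam = L/(kA) = 0.0980/(0.0198·20.4) = 0.2426 K/W
  R_plywood = L/(kA) = 0.0929/(0.106·20.4) = 0.04296 K/W
  R_conv,out = 1/(hA) = 1/(17.2·20.4) = 0.002850 K/W
ΣR = 0.003922 + 0.01276 + 0.2426 + 0.04296 + 0.002850 = 0.3051 K/W
Q = ΔT/ΣR = (23.6 °C − -9.72 °C)/0.3051 = 109 W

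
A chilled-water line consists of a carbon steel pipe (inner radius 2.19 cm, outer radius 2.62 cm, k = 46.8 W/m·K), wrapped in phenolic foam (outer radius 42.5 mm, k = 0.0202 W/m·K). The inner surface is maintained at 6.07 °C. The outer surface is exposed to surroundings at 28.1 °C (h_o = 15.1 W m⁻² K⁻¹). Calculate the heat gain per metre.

Treat each layer as a resistance in series:
  R'_carbon steel = ln(0.0262/0.0219)/(2πk) = 0.1793/(2π·46.8) = 6.097×10^-4 m·K/W
  R'_phenolic foam = ln(0.0425/0.0262)/(2πk) = 0.4837/(2π·0.0202) = 3.811 m·K/W
  R'_conv,out = 1/(2πr h) = 1/(2π·0.0425·15.1) = 0.2480 m·K/W
ΣR = 6.097×10^-4 + 3.811 + 0.2480 = 4.060 m·K/W
Q' = ΔT/ΣR = (6.07 °C − 28.1 °C)/4.060 = -5.43 W/m
(Negative Q' ⇒ heat flows inward; heat gain = 5.43 W/m.)

Q' = 5.43 W/m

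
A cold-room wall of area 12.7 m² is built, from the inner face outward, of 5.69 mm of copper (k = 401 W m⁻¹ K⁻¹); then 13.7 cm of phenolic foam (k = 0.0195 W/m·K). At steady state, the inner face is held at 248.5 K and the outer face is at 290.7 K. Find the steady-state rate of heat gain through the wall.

Q = 76.3 W

Resistance network (inner→outer):
  R_copper = L/(kA) = 0.00569/(401·12.7) = 1.117×10^-6 K/W
  R_phenolic foam = L/(kA) = 0.137/(0.0195·12.7) = 0.5532 K/W
ΣR = 1.117×10^-6 + 0.5532 = 0.5532 K/W
Q = ΔT/ΣR = (248.5 K − 290.7 K)/0.5532 = -76.3 W
(Negative Q ⇒ heat flows inward; heat gain = 76.3 W.)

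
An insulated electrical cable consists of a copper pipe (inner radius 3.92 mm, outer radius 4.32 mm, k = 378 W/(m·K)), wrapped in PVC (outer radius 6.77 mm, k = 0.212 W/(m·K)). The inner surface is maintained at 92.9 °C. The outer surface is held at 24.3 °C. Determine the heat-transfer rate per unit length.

Resistance network (inner→outer):
  R'_copper = ln(0.00432/0.00392)/(2πk) = 0.09716/(2π·378) = 4.091×10^-5 m·K/W
  R'_PVC = ln(0.00677/0.00432)/(2πk) = 0.4492/(2π·0.212) = 0.3373 m·K/W
ΣR = 4.091×10^-5 + 0.3373 = 0.3373 m·K/W
Q' = ΔT/ΣR = (92.9 °C − 24.3 °C)/0.3373 = 203 W/m

Q' = 203 W/m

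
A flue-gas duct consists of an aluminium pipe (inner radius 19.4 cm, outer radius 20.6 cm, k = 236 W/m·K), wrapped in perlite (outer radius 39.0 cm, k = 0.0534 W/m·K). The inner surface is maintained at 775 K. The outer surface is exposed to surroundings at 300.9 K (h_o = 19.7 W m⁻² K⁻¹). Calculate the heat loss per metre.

Q' = 247 W/m

Treat each layer as a resistance in series:
  R'_aluminium = ln(0.206/0.194)/(2πk) = 0.06002/(2π·236) = 4.048×10^-5 m·K/W
  R'_perlite = ln(0.390/0.206)/(2πk) = 0.6383/(2π·0.0534) = 1.902 m·K/W
  R'_conv,out = 1/(2πr h) = 1/(2π·0.390·19.7) = 0.02072 m·K/W
ΣR = 4.048×10^-5 + 1.902 + 0.02072 = 1.923 m·K/W
Q' = ΔT/ΣR = (775 K − 300.9 K)/1.923 = 247 W/m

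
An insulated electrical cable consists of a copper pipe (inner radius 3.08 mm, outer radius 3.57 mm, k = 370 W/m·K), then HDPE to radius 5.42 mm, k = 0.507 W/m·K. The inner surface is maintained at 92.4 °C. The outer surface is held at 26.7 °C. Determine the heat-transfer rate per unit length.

Series thermal resistances, inner to outer:
  R'_copper = ln(0.00357/0.00308)/(2πk) = 0.1476/(2π·370) = 6.351×10^-5 m·K/W
  R'_HDPE = ln(0.00542/0.00357)/(2πk) = 0.4175/(2π·0.507) = 0.1311 m·K/W
ΣR = 6.351×10^-5 + 0.1311 = 0.1312 m·K/W
Q' = ΔT/ΣR = (92.4 °C − 26.7 °C)/0.1312 = 501 W/m

Q' = 501 W/m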